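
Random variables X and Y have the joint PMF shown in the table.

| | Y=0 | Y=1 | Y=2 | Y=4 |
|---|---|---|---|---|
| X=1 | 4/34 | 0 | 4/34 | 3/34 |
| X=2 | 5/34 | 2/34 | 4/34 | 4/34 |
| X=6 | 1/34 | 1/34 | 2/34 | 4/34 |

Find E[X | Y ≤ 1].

P(Y ≤ 1) = 13/34.
Summing X·P(X=x,Y=y) over the conditioning event gives 15/17.
E[X | Y ≤ 1] = (15/17) / (13/34) = 30/13.

30/13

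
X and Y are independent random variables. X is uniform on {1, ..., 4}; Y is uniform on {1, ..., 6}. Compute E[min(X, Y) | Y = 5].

Outcomes with Y = 5: (1,5), (2,5), (3,5), (4,5), each with probability 1/24.
E[min(X, Y) | Y = 5] = (1 + 2 + 3 + 4) / 4 = 5/2.

5/2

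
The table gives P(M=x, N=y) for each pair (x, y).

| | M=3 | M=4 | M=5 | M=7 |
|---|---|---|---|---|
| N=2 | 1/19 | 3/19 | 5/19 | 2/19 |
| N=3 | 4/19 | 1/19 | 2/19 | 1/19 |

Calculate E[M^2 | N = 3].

P(N = 3) = 8/19.
Σ M^2·P over the event = 9·(4/19) + 16·(1/19) + 25·(2/19) + 49·(1/19) = 151/19.
E[M^2 | N = 3] = (151/19) / (8/19) = 151/8.

151/8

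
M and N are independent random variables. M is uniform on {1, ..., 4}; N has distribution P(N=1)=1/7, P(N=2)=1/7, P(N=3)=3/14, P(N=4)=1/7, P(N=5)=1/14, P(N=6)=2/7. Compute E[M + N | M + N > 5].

259/34

P(M + N > 5) = 17/28.
Summing (M+N)·P(x,y) over outcomes with M + N > 5 gives 37/8.
E[M + N | M + N > 5] = (37/8) / (17/28) = 259/34.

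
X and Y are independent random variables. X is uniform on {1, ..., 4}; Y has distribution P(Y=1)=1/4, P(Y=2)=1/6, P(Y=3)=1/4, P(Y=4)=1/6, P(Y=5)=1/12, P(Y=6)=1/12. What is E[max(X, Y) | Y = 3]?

P(Y = 3) = 1/4.
Summing max(X,Y)·P(x,y) over outcomes with Y = 3 gives 13/16.
E[max(X, Y) | Y = 3] = (13/16) / (1/4) = 13/4.

13/4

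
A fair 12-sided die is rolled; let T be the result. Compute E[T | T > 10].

23/2

Given T > 10, T is equally likely to be any of {11, 12}.
E[T | T > 10] = (11 + 12) / 2 = 23/2.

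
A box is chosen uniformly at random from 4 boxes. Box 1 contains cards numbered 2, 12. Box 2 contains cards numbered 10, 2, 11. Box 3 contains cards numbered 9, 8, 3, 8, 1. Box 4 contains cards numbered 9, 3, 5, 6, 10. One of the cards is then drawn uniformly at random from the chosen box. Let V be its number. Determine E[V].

E[V | box 1] = (2+12)/2 = 7.
E[V | box 2] = (10+2+11)/3 = 23/3.
E[V | box 3] = (9+8+3+8+1)/5 = 29/5.
E[V | box 4] = (9+3+5+6+10)/5 = 33/5.
E[V] = (1/4)·(7) + (1/4)·(23/3) + (1/4)·(29/5) + (1/4)·(33/5) = 203/30.

203/30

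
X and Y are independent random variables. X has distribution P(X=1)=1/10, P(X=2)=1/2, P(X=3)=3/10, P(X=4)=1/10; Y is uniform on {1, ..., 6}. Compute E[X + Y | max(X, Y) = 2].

P(max(X, Y) = 2) = 11/60.
Summing (X+Y)·P(x,y) over outcomes with max(X, Y) = 2 gives 19/30.
E[X + Y | max(X, Y) = 2] = (19/30) / (11/60) = 38/11.

38/11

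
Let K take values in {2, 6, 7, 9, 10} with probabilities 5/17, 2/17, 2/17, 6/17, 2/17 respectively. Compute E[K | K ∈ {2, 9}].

P(K ∈ {2, 9}) = 11/17.
Σ over the event: 2·5/17 + 9·6/17 = 64/17.
E[K | K ∈ {2, 9}] = (64/17) / (11/17) = 64/11.

64/11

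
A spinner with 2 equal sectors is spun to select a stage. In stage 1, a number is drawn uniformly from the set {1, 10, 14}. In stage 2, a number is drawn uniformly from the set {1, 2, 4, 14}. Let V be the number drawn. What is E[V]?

163/24

E[V | stage 1] = (1+10+14)/3 = 25/3.
E[V | stage 2] = (1+2+4+14)/4 = 21/4.
By the law of total expectation,
E[V] = (1/2)·(25/3) + (1/2)·(21/4) = 163/24.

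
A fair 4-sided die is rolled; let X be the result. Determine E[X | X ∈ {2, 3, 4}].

3

P(X ∈ {2, 3, 4}) = 3/4.
Σ over the event: 2·1/4 + 3·1/4 + 4·1/4 = 9/4.
E[X | X ∈ {2, 3, 4}] = (9/4) / (3/4) = 3.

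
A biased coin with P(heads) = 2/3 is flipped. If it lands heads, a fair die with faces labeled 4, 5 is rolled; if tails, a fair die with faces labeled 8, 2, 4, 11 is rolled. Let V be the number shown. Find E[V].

E[V | heads] = (4+5)/2 = 9/2.
E[V | tails] = (8+2+4+11)/4 = 25/4.
E[V] = (2/3)·(9/2) + (1/3)·(25/4) = 61/12.

61/12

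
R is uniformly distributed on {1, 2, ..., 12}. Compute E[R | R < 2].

1

Given R < 2, R is equally likely to be any of {1}.
E[R | R < 2] = (1) / 1 = 1.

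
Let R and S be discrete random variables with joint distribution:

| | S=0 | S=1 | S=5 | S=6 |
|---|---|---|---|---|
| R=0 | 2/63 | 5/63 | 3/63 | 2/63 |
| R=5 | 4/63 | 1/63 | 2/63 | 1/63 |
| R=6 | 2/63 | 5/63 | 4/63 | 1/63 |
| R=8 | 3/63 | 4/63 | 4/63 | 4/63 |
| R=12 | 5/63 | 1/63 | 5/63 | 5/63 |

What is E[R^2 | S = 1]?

605/16

P(S = 1) = 16/63.
Summing R^2·P(R=x,S=y) over the conditioning event gives 605/63.
E[R^2 | S = 1] = (605/63) / (16/63) = 605/16.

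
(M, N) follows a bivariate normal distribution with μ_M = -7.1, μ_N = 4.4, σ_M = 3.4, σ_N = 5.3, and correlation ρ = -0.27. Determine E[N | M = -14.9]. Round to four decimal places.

The regression of N on M has slope ρ·σ_N/σ_M and passes through (μ_M, μ_N).
E[N | M=-14.9] = 4.4 + (-0.27)·(5.3/3.4)·(-14.9 − (-7.1)) = 4.4 + (-0.42088)·(-7.8) = 7.6829.

7.6829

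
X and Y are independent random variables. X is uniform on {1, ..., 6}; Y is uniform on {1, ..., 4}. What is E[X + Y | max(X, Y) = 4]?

Outcomes with max(X, Y) = 4: (1,4), (2,4), (3,4), (4,1), (4,2), (4,3), (4,4), each with probability 1/24.
E[X + Y | max(X, Y) = 4] = (5 + 6 + 7 + 5 + 6 + 7 + 8) / 7 = 44/7.

44/7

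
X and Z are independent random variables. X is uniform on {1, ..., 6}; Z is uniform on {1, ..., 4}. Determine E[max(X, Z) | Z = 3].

P(Z = 3) = 1/4.
Summing max(X,Z)·P(x,y) over outcomes with Z = 3 gives 1.
E[max(X, Z) | Z = 3] = (1) / (1/4) = 4.

4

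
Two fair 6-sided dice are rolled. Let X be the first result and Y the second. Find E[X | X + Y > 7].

14/3

P(X + Y > 7) = 5/12.
Summing X·P(x,y) over outcomes with X + Y > 7 gives 35/18.
E[X | X + Y > 7] = (35/18) / (5/12) = 14/3.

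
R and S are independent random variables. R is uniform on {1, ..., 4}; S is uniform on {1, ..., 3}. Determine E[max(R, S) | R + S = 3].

2

Outcomes with R + S = 3: (1,2), (2,1), each with probability 1/12.
E[max(R, S) | R + S = 3] = (2 + 2) / 2 = 2.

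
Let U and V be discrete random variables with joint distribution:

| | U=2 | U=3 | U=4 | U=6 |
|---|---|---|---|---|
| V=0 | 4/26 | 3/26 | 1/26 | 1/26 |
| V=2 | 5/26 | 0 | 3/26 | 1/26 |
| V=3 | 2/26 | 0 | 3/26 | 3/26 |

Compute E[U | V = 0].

P(V = 0) = 9/26.
Σ U·P over the event = 2·(4/26) + 3·(3/26) + 4·(1/26) + 6·(1/26) = 27/26.
E[U | V = 0] = (27/26) / (9/26) = 3.

3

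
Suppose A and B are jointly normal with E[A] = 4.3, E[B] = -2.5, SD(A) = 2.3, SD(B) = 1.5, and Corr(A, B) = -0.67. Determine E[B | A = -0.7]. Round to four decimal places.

-0.3152

The regression of B on A has slope ρ·σ_B/σ_A and passes through (μ_A, μ_B).
E[B | A=-0.7] = -2.5 + (-0.67)·(1.5/2.3)·(-0.7 − (4.3)) = -2.5 + (-0.43696)·(-5) = -0.3152.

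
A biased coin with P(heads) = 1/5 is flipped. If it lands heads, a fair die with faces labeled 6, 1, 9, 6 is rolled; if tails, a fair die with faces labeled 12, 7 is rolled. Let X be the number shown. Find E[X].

E[X | heads] = (6+1+9+6)/4 = 11/2.
E[X | tails] = (12+7)/2 = 19/2.
By the law of total expectation,
E[X] = (1/5)·(11/2) + (4/5)·(19/2) = 87/10.

87/10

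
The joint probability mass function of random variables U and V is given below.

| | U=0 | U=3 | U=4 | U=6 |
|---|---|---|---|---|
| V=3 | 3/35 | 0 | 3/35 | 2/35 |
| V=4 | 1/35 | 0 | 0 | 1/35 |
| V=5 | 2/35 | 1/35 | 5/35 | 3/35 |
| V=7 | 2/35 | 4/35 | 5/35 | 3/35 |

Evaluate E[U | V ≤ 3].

3

P(V ≤ 3) = 8/35.
Σ U·P over the event = 0·(3/35) + 4·(3/35) + 6·(2/35) = 24/35.
E[U | V ≤ 3] = (24/35) / (8/35) = 3.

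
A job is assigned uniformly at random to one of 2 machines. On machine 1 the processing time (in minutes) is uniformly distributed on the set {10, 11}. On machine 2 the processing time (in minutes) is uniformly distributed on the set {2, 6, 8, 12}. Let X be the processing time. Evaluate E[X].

E[X | machine 1] = (10+11)/2 = 21/2.
E[X | machine 2] = (2+6+8+12)/4 = 7.
By the law of total expectation,
E[X] = (1/2)·(21/2) + (1/2)·(7) = 35/4.

35/4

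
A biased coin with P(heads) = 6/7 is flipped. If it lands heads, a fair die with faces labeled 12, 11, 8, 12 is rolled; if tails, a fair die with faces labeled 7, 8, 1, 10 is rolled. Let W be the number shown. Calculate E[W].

71/7

E[W | heads] = (12+11+8+12)/4 = 43/4.
E[W | tails] = (7+8+1+10)/4 = 13/2.
E[W] = (6/7)·(43/4) + (1/7)·(13/2) = 71/7.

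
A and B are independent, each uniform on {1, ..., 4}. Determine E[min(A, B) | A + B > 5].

17/6

Outcomes with A + B > 5: (2,4), (3,3), (3,4), (4,2), (4,3), (4,4), each with probability 1/16.
E[min(A, B) | A + B > 5] = (2 + 3 + 3 + 2 + 3 + 4) / 6 = 17/6.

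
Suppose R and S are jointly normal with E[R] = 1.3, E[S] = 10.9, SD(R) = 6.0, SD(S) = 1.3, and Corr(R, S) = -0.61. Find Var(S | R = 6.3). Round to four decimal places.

1.0612

The conditional variance in a bivariate normal is σ_S²(1 − ρ²), independent of x.
Var(S | R=6.3) = (1.3)²·(1 − (-0.61)²) = 1.69·0.6279 = 1.0612.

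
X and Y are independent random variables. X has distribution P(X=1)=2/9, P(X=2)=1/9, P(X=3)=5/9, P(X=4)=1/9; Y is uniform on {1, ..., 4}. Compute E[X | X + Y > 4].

67/23

P(X + Y > 4) = 23/36.
Summing X·P(x,y) over outcomes with X + Y > 4 gives 67/36.
E[X | X + Y > 4] = (67/36) / (23/36) = 67/23.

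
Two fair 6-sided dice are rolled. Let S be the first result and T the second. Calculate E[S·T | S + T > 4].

P(S + T > 4) = 5/6.
Summing ST·P(x,y) over outcomes with S + T > 4 gives 71/6.
E[S·T | S + T > 4] = (71/6) / (5/6) = 71/5.

71/5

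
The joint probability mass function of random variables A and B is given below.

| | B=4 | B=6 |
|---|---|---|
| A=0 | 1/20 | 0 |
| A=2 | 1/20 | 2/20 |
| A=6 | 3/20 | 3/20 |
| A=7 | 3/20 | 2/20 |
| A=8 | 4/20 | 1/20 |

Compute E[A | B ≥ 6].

P(B ≥ 6) = 2/5.
Σ A·P over the event = 2·(2/20) + 6·(3/20) + 7·(2/20) + 8·(1/20) = 11/5.
E[A | B ≥ 6] = (11/5) / (2/5) = 11/2.

11/2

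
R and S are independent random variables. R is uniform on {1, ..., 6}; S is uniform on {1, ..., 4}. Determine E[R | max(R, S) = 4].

Outcomes with max(R, S) = 4: (1,4), (2,4), (3,4), (4,1), (4,2), (4,3), (4,4), each with probability 1/24.
E[R | max(R, S) = 4] = (1 + 2 + 3 + 4 + 4 + 4 + 4) / 7 = 22/7.

22/7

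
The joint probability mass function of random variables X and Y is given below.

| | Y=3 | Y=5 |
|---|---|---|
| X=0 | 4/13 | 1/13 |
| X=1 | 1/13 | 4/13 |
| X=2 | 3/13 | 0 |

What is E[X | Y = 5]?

P(Y = 5) = 5/13.
Σ X·P over the event = 0·(1/13) + 1·(4/13) = 4/13.
E[X | Y = 5] = (4/13) / (5/13) = 4/5.

4/5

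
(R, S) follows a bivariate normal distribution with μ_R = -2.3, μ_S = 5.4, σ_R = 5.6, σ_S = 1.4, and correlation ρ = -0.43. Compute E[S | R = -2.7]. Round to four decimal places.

E[S | R=x] = μ_S + ρ(σ_S/σ_R)(x − μ_R) for jointly normal variables.
E[S | R=-2.7] = 5.4 + (-0.43)·(1.4/5.6)·(-2.7 − (-2.3)) = 5.4 + (-0.1075)·(-0.4) = 5.4430.

5.4430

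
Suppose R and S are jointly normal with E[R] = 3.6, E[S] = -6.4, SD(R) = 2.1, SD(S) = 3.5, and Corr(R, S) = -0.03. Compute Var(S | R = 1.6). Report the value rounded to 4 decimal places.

For a bivariate normal, Var(S | R=x) = σ_S²(1 − ρ²).
Var(S | R=1.6) = (3.5)²·(1 − (-0.03)²) = 12.25·0.9991 = 12.2390.

12.2390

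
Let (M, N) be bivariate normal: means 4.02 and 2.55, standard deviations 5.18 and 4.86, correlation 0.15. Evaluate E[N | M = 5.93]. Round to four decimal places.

For a bivariate normal, E[N | M=x] = μ_N + ρ·(σ_N/σ_M)·(x − μ_M).
E[N | M=5.93] = 2.55 + (0.15)·(4.86/5.18)·(5.93 − (4.02)) = 2.55 + (0.14073)·(1.91) = 2.8188.

2.8188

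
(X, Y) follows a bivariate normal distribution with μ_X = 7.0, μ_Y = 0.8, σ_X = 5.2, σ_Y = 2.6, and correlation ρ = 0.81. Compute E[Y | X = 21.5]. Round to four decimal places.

6.6725

E[Y | X=x] = μ_Y + ρ(σ_Y/σ_X)(x − μ_X) for jointly normal variables.
E[Y | X=21.5] = 0.8 + (0.81)·(2.6/5.2)·(21.5 − (7.0)) = 0.8 + (0.405)·(14.5) = 6.6725.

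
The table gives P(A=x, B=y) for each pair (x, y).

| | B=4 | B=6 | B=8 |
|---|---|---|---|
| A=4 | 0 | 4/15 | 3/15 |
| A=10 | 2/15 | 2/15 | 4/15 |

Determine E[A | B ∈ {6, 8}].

P(B ∈ {6, 8}) = 13/15.
Σ A·P over the event = 4·(4/15) + 4·(3/15) + 10·(2/15) + 10·(4/15) = 88/15.
E[A | B ∈ {6, 8}] = (88/15) / (13/15) = 88/13.

88/13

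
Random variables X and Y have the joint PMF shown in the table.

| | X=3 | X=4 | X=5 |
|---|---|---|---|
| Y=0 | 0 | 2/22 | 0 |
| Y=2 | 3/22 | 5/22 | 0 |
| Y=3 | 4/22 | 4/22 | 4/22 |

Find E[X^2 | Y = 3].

50/3

P(Y = 3) = 6/11.
Σ X^2·P over the event = 9·(4/22) + 16·(4/22) + 25·(4/22) = 100/11.
E[X^2 | Y = 3] = (100/11) / (6/11) = 50/3.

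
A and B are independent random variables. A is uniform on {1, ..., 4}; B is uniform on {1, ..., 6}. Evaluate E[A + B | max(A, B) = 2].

10/3

Outcomes with max(A, B) = 2: (1,2), (2,1), (2,2), each with probability 1/24.
E[A + B | max(A, B) = 2] = (3 + 3 + 4) / 3 = 10/3.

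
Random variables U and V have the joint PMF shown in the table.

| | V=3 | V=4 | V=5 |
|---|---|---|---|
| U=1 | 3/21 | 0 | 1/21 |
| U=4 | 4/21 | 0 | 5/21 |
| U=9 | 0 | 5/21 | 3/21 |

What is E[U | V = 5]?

16/3

P(V = 5) = 3/7.
Σ U·P over the event = 1·(1/21) + 4·(5/21) + 9·(3/21) = 16/7.
E[U | V = 5] = (16/7) / (3/7) = 16/3.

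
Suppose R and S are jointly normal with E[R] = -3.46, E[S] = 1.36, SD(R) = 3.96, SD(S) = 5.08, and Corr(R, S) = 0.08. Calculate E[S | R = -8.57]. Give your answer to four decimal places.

0.8356

The regression of S on R has slope ρ·σ_S/σ_R and passes through (μ_R, μ_S).
E[S | R=-8.57] = 1.36 + (0.08)·(5.08/3.96)·(-8.57 − (-3.46)) = 1.36 + (0.10263)·(-5.11) = 0.8356.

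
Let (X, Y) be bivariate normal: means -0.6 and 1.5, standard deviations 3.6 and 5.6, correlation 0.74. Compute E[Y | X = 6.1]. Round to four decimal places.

9.2124

E[Y | X=x] = μ_Y + ρ(σ_Y/σ_X)(x − μ_X) for jointly normal variables.
E[Y | X=6.1] = 1.5 + (0.74)·(5.6/3.6)·(6.1 − (-0.6)) = 1.5 + (1.1511)·(6.7) = 9.2124.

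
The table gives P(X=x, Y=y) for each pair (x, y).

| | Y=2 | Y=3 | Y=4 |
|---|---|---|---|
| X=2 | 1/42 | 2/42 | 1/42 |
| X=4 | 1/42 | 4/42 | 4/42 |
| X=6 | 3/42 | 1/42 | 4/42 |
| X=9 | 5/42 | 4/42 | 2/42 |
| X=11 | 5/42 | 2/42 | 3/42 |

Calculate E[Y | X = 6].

P(X = 6) = 4/21.
Summing Y·P(X=x,Y=y) over the conditioning event gives 25/42.
E[Y | X = 6] = (25/42) / (4/21) = 25/8.

25/8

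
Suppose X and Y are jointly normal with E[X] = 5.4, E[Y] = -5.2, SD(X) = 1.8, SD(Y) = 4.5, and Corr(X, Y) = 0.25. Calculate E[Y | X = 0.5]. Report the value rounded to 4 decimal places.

E[Y | X=x] = μ_Y + ρ(σ_Y/σ_X)(x − μ_X) for jointly normal variables.
E[Y | X=0.5] = -5.2 + (0.25)·(4.5/1.8)·(0.5 − (5.4)) = -5.2 + (0.625)·(-4.9) = -8.2625.

-8.2625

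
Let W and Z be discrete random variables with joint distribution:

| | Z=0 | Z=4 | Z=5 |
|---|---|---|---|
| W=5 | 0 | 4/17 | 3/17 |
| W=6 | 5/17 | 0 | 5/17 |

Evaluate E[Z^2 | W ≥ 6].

P(W ≥ 6) = 10/17.
Σ Z^2·P over the event = 0·(5/17) + 25·(5/17) = 125/17.
E[Z^2 | W ≥ 6] = (125/17) / (10/17) = 25/2.

25/2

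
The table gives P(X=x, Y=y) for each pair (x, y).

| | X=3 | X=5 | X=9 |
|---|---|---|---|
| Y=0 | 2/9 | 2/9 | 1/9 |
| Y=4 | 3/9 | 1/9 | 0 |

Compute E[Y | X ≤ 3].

P(X ≤ 3) = 5/9.
Σ Y·P over the event = 0·(2/9) + 4·(3/9) = 4/3.
E[Y | X ≤ 3] = (4/3) / (5/9) = 12/5.

12/5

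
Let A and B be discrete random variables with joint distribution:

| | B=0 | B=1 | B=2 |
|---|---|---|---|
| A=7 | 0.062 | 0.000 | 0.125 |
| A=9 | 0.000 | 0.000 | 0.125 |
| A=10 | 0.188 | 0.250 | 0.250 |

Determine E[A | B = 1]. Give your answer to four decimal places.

P(B = 1) = 0.250.
Summing A·P(A=x,B=y) over the conditioning event gives 2.500.
E[A | B = 1] = (2.500) / (0.250) = 10.0000.

10.0000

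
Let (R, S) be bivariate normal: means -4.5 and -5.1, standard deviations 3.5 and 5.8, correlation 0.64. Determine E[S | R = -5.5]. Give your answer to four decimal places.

-6.1606

E[S | R=x] = μ_S + ρ(σ_S/σ_R)(x − μ_R) for jointly normal variables.
E[S | R=-5.5] = -5.1 + (0.64)·(5.8/3.5)·(-5.5 − (-4.5)) = -5.1 + (1.0606)·(-1) = -6.1606.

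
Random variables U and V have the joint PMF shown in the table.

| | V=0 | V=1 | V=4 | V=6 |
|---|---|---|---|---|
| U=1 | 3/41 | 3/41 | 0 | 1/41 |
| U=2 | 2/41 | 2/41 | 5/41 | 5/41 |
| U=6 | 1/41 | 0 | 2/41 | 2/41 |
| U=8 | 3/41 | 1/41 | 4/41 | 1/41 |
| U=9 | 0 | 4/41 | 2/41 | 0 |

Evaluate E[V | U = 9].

2

P(U = 9) = 6/41.
Summing V·P(U=x,V=y) over the conditioning event gives 12/41.
E[V | U = 9] = (12/41) / (6/41) = 2.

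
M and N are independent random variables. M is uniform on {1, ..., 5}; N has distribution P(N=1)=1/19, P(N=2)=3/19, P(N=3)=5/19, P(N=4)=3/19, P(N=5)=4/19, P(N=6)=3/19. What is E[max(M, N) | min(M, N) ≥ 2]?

40/9

P(min(M, N) ≥ 2) = 72/95.
Summing max(M,N)·P(x,y) over outcomes with min(M, N) ≥ 2 gives 64/19.
E[max(M, N) | min(M, N) ≥ 2] = (64/19) / (72/95) = 40/9.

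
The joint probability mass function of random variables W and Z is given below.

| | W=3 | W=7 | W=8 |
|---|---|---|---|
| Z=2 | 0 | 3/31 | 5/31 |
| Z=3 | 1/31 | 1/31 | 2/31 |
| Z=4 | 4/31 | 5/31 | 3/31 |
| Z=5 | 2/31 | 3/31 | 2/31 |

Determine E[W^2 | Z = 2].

P(Z = 2) = 8/31.
Σ W^2·P over the event = 49·(3/31) + 64·(5/31) = 467/31.
E[W^2 | Z = 2] = (467/31) / (8/31) = 467/8.

467/8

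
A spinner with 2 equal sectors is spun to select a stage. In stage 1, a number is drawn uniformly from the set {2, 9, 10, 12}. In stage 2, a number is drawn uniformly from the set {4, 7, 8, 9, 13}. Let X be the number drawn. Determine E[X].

E[X | stage 1] = (2+9+10+12)/4 = 33/4.
E[X | stage 2] = (4+7+8+9+13)/5 = 41/5.
E[X] = (1/2)·(33/4) + (1/2)·(41/5) = 329/40.

329/40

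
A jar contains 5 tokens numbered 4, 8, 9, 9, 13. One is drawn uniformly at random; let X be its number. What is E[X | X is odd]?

P(X is odd) = 3/5.
Σ over the event: 9·2/5 + 13·1/5 = 31/5.
E[X | X is odd] = (31/5) / (3/5) = 31/3.

31/3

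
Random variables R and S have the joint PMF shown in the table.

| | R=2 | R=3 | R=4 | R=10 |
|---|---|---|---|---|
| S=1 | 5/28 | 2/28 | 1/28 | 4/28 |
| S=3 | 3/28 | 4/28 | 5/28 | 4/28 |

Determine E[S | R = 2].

7/4

P(R = 2) = 2/7.
Σ S·P over the event = 1·(5/28) + 3·(3/28) = 1/2.
E[S | R = 2] = (1/2) / (2/7) = 7/4.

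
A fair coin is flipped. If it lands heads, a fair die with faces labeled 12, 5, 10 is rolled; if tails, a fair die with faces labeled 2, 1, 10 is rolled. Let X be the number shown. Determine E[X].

20/3

E[X | heads] = (12+5+10)/3 = 9.
E[X | tails] = (2+1+10)/3 = 13/3.
E[X] = (1/2)·(9) + (1/2)·(13/3) = 20/3.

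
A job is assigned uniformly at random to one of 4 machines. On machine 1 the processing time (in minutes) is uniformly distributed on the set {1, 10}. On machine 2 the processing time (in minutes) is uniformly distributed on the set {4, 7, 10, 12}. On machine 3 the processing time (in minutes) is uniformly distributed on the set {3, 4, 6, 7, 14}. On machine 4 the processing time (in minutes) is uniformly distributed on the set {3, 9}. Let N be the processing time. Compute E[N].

531/80

E[N | machine 1] = (1+10)/2 = 11/2.
E[N | machine 2] = (4+7+10+12)/4 = 33/4.
E[N | machine 3] = (3+4+6+7+14)/5 = 34/5.
E[N | machine 4] = (3+9)/2 = 6.
E[N] = (1/4)·(11/2) + (1/4)·(33/4) + (1/4)·(34/5) + (1/4)·(6) = 531/80.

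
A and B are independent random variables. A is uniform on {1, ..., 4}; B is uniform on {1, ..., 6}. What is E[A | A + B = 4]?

2

P(A + B = 4) = 1/8.
Summing A·P(x,y) over outcomes with A + B = 4 gives 1/4.
E[A | A + B = 4] = (1/4) / (1/8) = 2.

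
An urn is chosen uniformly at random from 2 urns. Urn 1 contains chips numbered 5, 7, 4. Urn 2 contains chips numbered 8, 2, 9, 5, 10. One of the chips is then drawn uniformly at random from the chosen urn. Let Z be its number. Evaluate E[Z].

91/15

E[Z | urn 1] = (5+7+4)/3 = 16/3.
E[Z | urn 2] = (8+2+9+5+10)/5 = 34/5.
By the law of total expectation,
E[Z] = (1/2)·(16/3) + (1/2)·(34/5) = 91/15.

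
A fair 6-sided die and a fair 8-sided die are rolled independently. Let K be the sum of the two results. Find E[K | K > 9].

P(K > 9) = 5/16.
Σ over the event: 10·5/48 + 11·1/12 + 12·1/16 + 13·1/24 + 14·1/48 = 85/24.
E[K | K > 9] = (85/24) / (5/16) = 34/3.

34/3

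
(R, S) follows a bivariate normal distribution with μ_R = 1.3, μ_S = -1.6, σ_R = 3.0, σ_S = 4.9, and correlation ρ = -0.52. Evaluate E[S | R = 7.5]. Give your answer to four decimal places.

The regression of S on R has slope ρ·σ_S/σ_R and passes through (μ_R, μ_S).
E[S | R=7.5] = -1.6 + (-0.52)·(4.9/3.0)·(7.5 − (1.3)) = -1.6 + (-0.849333)·(6.2) = -6.8659.

-6.8659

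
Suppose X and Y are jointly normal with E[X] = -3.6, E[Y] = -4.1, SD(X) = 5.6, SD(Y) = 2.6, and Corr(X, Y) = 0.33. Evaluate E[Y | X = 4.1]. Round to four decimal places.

E[Y | X=x] = μ_Y + ρ(σ_Y/σ_X)(x − μ_X) for jointly normal variables.
E[Y | X=4.1] = -4.1 + (0.33)·(2.6/5.6)·(4.1 − (-3.6)) = -4.1 + (0.15321)·(7.7) = -2.9203.

-2.9203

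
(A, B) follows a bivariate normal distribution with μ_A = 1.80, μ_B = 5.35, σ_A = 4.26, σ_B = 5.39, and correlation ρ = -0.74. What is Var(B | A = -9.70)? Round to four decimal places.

13.1432

Var(B | A=x) = (1 − ρ²)·σ_B².
Var(B | A=-9.70) = (5.39)²·(1 − (-0.74)²) = 29.0521·0.4524 = 13.1432.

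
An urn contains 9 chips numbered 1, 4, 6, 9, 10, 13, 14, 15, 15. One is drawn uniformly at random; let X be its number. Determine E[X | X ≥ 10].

67/5

P(X ≥ 10) = 5/9.
Σ over the event: 10·1/9 + 13·1/9 + 14·1/9 + 15·2/9 = 67/9.
E[X | X ≥ 10] = (67/9) / (5/9) = 67/5.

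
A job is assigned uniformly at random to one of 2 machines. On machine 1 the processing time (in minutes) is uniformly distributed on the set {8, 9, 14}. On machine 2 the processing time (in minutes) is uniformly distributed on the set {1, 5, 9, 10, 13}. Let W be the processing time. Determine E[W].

E[W | machine 1] = (8+9+14)/3 = 31/3.
E[W | machine 2] = (1+5+9+10+13)/5 = 38/5.
E[W] = (1/2)·(31/3) + (1/2)·(38/5) = 269/30.

269/30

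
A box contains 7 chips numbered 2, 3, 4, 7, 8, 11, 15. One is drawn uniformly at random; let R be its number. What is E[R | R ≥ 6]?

41/4

P(R ≥ 6) = 4/7.
Σ over the event: 7·1/7 + 8·1/7 + 11·1/7 + 15·1/7 = 41/7.
E[R | R ≥ 6] = (41/7) / (4/7) = 41/4.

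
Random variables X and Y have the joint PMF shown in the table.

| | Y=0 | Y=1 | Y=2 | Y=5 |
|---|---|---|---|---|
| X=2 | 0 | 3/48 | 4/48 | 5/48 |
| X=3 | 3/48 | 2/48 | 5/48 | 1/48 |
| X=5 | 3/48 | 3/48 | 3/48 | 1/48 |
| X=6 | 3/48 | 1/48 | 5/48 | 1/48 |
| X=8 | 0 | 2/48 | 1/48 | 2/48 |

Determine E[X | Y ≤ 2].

167/38

P(Y ≤ 2) = 19/24.
Summing X·P(X=x,Y=y) over the conditioning event gives 167/48.
E[X | Y ≤ 2] = (167/48) / (19/24) = 167/38.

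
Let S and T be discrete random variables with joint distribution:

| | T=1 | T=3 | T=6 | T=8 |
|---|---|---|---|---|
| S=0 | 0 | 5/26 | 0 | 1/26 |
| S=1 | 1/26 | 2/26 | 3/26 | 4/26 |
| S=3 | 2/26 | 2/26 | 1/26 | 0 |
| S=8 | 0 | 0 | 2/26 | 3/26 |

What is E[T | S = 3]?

P(S = 3) = 5/26.
Summing T·P(S=x,T=y) over the conditioning event gives 7/13.
E[T | S = 3] = (7/13) / (5/26) = 14/5.

14/5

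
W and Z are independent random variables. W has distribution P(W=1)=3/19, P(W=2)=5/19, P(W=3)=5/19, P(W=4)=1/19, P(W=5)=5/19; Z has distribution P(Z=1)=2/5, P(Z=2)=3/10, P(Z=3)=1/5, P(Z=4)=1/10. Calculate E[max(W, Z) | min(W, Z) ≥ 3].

137/33

P(min(W, Z) ≥ 3) = 33/190.
Summing max(W,Z)·P(x,y) over outcomes with min(W, Z) ≥ 3 gives 137/190.
E[max(W, Z) | min(W, Z) ≥ 3] = (137/190) / (33/190) = 137/33.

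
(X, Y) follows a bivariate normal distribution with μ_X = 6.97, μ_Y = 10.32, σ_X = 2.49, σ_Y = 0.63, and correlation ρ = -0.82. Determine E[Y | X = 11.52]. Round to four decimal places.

E[Y | X=x] = μ_Y + ρ(σ_Y/σ_X)(x − μ_X) for jointly normal variables.
E[Y | X=11.52] = 10.32 + (-0.82)·(0.63/2.49)·(11.52 − (6.97)) = 10.32 + (-0.20747)·(4.55) = 9.3760.

9.3760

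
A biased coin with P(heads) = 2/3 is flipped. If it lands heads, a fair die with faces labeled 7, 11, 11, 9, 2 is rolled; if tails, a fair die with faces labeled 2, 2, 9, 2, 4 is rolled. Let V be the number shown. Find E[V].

E[V | heads] = (7+11+11+9+2)/5 = 8.
E[V | tails] = (2+2+9+2+4)/5 = 19/5.
By the law of total expectation,
E[V] = (2/3)·(8) + (1/3)·(19/5) = 33/5.

33/5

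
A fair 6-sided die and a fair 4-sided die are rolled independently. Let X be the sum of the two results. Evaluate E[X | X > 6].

8

P(X > 6) = 5/12.
Σ over the event: 7·1/6 + 8·1/8 + 9·1/12 + 10·1/24 = 10/3.
E[X | X > 6] = (10/3) / (5/12) = 8.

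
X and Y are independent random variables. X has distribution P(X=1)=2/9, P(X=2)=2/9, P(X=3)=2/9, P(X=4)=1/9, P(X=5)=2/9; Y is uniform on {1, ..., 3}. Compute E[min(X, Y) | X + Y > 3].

40/21

P(X + Y > 3) = 7/9.
Summing min(X,Y)·P(x,y) over outcomes with X + Y > 3 gives 40/27.
E[min(X, Y) | X + Y > 3] = (40/27) / (7/9) = 40/21.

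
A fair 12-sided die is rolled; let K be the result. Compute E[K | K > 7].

Given K > 7, K is equally likely to be any of {8, 9, 10, 11, 12}.
E[K | K > 7] = (8 + 9 + 10 + 11 + 12) / 5 = 10.

10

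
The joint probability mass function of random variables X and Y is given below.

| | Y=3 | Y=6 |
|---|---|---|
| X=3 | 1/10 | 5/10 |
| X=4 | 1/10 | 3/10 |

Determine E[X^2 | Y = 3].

25/2

P(Y = 3) = 1/5.
Σ X^2·P over the event = 9·(1/10) + 16·(1/10) = 5/2.
E[X^2 | Y = 3] = (5/2) / (1/5) = 25/2.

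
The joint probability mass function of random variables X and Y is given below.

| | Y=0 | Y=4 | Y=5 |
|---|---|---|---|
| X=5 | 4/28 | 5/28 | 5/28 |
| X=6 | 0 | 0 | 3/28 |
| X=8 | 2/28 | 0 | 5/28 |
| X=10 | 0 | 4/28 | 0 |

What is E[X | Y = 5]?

P(Y = 5) = 13/28.
Σ X·P over the event = 5·(5/28) + 6·(3/28) + 8·(5/28) = 83/28.
E[X | Y = 5] = (83/28) / (13/28) = 83/13.

83/13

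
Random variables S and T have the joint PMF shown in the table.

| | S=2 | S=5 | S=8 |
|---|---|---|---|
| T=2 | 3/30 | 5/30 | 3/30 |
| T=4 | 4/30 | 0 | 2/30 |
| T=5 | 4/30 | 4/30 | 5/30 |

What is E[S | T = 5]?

P(T = 5) = 13/30.
Σ S·P over the event = 2·(4/30) + 5·(4/30) + 8·(5/30) = 34/15.
E[S | T = 5] = (34/15) / (13/30) = 68/13.

68/13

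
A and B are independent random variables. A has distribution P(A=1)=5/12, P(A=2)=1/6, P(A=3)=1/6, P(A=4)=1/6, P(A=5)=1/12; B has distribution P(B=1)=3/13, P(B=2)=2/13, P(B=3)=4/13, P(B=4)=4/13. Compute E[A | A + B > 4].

281/95

P(A + B > 4) = 95/156.
Summing A·P(x,y) over outcomes with A + B > 4 gives 281/156.
E[A | A + B > 4] = (281/156) / (95/156) = 281/95.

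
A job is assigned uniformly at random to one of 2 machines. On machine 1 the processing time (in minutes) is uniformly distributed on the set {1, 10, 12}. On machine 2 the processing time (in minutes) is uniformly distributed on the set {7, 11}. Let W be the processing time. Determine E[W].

E[W | machine 1] = (1+10+12)/3 = 23/3.
E[W | machine 2] = (7+11)/2 = 9.
By the law of total expectation,
E[W] = (1/2)·(23/3) + (1/2)·(9) = 25/3.

25/3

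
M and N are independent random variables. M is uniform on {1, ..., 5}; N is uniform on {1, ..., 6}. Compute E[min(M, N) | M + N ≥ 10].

P(M + N ≥ 10) = 1/10.
Summing min(M,N)·P(x,y) over outcomes with M + N ≥ 10 gives 7/15.
E[min(M, N) | M + N ≥ 10] = (7/15) / (1/10) = 14/3.

14/3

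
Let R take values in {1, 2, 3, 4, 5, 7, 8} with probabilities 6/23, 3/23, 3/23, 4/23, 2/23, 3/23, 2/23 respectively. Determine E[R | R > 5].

37/5

P(R > 5) = 5/23.
Σ over the event: 7·3/23 + 8·2/23 = 37/23.
E[R | R > 5] = (37/23) / (5/23) = 37/5.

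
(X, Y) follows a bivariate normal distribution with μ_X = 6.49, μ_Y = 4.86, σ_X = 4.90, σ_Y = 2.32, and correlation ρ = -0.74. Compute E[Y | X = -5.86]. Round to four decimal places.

E[Y | X=x] = μ_Y + ρ(σ_Y/σ_X)(x − μ_X) for jointly normal variables.
E[Y | X=-5.86] = 4.86 + (-0.74)·(2.32/4.90)·(-5.86 − (6.49)) = 4.86 + (-0.350367)·(-12.35) = 9.1870.

9.1870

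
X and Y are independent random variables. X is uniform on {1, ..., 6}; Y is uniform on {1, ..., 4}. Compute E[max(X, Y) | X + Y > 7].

16/3

P(X + Y > 7) = 1/4.
Summing max(X,Y)·P(x,y) over outcomes with X + Y > 7 gives 4/3.
E[max(X, Y) | X + Y > 7] = (4/3) / (1/4) = 16/3.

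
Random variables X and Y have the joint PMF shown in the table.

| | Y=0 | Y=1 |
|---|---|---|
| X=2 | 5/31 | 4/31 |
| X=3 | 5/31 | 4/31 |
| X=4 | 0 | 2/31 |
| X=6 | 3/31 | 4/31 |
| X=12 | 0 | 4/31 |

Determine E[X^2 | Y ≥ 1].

P(Y ≥ 1) = 18/31.
Summing X^2·P(X=x,Y=y) over the conditioning event gives 804/31.
E[X^2 | Y ≥ 1] = (804/31) / (18/31) = 134/3.

134/3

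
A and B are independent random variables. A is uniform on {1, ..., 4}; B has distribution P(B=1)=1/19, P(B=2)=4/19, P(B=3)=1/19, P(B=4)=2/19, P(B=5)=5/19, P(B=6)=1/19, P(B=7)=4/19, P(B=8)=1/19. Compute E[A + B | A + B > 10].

P(A + B > 10) = 3/38.
Summing (A+B)·P(x,y) over outcomes with A + B > 10 gives 67/76.
E[A + B | A + B > 10] = (67/76) / (3/38) = 67/6.

67/6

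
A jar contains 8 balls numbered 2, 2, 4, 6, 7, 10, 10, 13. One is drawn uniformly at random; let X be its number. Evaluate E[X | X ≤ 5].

P(X ≤ 5) = 3/8.
Σ over the event: 2·1/4 + 4·1/8 = 1.
E[X | X ≤ 5] = (1) / (3/8) = 8/3.

8/3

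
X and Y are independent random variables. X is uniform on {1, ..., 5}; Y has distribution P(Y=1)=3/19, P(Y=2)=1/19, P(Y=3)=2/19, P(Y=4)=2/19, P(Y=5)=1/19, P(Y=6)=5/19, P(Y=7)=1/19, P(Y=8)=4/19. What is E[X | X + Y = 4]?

P(X + Y = 4) = 6/95.
Summing X·P(x,y) over outcomes with X + Y = 4 gives 13/95.
E[X | X + Y = 4] = (13/95) / (6/95) = 13/6.

13/6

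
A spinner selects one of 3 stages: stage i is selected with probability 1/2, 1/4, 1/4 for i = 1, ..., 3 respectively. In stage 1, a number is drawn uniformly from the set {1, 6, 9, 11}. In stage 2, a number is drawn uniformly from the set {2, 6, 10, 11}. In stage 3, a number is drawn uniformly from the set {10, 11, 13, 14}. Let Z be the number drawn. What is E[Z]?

E[Z | stage 1] = (1+6+9+11)/4 = 27/4.
E[Z | stage 2] = (2+6+10+11)/4 = 29/4.
E[Z | stage 3] = (10+11+13+14)/4 = 12.
E[Z] = (1/2)·(27/4) + (1/4)·(29/4) + (1/4)·(12) = 131/16.

131/16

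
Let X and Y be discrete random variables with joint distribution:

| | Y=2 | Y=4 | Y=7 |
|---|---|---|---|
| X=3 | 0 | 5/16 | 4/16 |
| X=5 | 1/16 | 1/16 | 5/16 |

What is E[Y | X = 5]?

41/7

P(X = 5) = 7/16.
Σ Y·P over the event = 2·(1/16) + 4·(1/16) + 7·(5/16) = 41/16.
E[Y | X = 5] = (41/16) / (7/16) = 41/7.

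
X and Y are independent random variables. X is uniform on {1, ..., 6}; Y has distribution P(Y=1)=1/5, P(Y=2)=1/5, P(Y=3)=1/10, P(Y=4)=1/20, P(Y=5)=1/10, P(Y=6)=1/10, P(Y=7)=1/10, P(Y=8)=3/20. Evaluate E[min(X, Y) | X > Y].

P(X > Y) = 23/60.
Summing min(X,Y)·P(x,y) over outcomes with X > Y gives 11/15.
E[min(X, Y) | X > Y] = (11/15) / (23/60) = 44/23.

44/23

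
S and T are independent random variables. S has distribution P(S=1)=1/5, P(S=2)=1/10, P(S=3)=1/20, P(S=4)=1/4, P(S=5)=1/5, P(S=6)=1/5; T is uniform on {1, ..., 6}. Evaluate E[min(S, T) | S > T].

27/11

P(S > T) = 11/24.
Summing min(S,T)·P(x,y) over outcomes with S > T gives 9/8.
E[min(S, T) | S > T] = (9/8) / (11/24) = 27/11.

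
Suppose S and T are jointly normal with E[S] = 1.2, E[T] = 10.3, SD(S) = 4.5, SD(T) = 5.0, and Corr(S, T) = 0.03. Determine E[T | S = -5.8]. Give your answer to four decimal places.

10.0667

For a bivariate normal, E[T | S=x] = μ_T + ρ·(σ_T/σ_S)·(x − μ_S).
E[T | S=-5.8] = 10.3 + (0.03)·(5.0/4.5)·(-5.8 − (1.2)) = 10.3 + (0.033333)·(-7) = 10.0667.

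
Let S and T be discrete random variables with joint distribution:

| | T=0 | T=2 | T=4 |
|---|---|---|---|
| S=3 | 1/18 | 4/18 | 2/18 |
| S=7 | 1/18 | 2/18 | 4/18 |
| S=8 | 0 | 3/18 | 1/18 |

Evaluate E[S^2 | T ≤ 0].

P(T ≤ 0) = 1/9.
Σ S^2·P over the event = 9·(1/18) + 49·(1/18) = 29/9.
E[S^2 | T ≤ 0] = (29/9) / (1/9) = 29.

29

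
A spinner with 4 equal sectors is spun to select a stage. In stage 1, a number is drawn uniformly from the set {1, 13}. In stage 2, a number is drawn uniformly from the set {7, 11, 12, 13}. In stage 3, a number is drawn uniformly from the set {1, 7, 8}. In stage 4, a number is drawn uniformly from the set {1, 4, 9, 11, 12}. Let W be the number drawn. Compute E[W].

1829/240

E[W | stage 1] = (1+13)/2 = 7.
E[W | stage 2] = (7+11+12+13)/4 = 43/4.
E[W | stage 3] = (1+7+8)/3 = 16/3.
E[W | stage 4] = (1+4+9+11+12)/5 = 37/5.
By the law of total expectation,
E[W] = (1/4)·(7) + (1/4)·(43/4) + (1/4)·(16/3) + (1/4)·(37/5) = 1829/240.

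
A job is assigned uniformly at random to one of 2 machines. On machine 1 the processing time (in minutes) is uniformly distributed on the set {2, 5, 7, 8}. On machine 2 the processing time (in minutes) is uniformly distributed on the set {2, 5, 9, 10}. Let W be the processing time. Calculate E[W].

6

E[W | machine 1] = (2+5+7+8)/4 = 11/2.
E[W | machine 2] = (2+5+9+10)/4 = 13/2.
By the law of total expectation,
E[W] = (1/2)·(11/2) + (1/2)·(13/2) = 6.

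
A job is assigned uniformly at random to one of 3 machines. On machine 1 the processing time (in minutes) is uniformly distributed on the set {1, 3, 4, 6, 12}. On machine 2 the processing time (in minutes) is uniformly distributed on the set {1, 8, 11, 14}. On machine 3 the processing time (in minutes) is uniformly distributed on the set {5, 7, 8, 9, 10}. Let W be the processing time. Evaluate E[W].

E[W | machine 1] = (1+3+4+6+12)/5 = 26/5.
E[W | machine 2] = (1+8+11+14)/4 = 17/2.
E[W | machine 3] = (5+7+8+9+10)/5 = 39/5.
By the law of total expectation,
E[W] = (1/3)·(26/5) + (1/3)·(17/2) + (1/3)·(39/5) = 43/6.

43/6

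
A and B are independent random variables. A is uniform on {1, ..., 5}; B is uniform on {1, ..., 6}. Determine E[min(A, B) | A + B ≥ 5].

21/8

P(A + B ≥ 5) = 4/5.
Summing min(A,B)·P(x,y) over outcomes with A + B ≥ 5 gives 21/10.
E[min(A, B) | A + B ≥ 5] = (21/10) / (4/5) = 21/8.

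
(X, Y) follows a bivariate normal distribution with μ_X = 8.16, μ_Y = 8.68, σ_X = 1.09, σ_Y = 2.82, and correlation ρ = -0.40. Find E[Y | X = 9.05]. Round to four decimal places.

E[Y | X=x] = μ_Y + ρ(σ_Y/σ_X)(x − μ_X) for jointly normal variables.
E[Y | X=9.05] = 8.68 + (-0.40)·(2.82/1.09)·(9.05 − (8.16)) = 8.68 + (-1.03486)·(0.89) = 7.7590.

7.7590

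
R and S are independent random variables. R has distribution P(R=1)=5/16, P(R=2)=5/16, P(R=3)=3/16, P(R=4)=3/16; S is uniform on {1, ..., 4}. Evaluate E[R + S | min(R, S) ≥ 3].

7

P(min(R, S) ≥ 3) = 3/16.
Summing (R+S)·P(x,y) over outcomes with min(R, S) ≥ 3 gives 21/16.
E[R + S | min(R, S) ≥ 3] = (21/16) / (3/16) = 7.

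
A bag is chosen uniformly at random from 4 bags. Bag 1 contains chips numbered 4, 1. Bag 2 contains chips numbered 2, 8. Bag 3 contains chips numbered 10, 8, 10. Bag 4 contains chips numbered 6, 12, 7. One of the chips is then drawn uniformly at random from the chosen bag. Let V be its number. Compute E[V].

E[V | bag 1] = (4+1)/2 = 5/2.
E[V | bag 2] = (2+8)/2 = 5.
E[V | bag 3] = (10+8+10)/3 = 28/3.
E[V | bag 4] = (6+12+7)/3 = 25/3.
By the law of total expectation,
E[V] = (1/4)·(5/2) + (1/4)·(5) + (1/4)·(28/3) + (1/4)·(25/3) = 151/24.

151/24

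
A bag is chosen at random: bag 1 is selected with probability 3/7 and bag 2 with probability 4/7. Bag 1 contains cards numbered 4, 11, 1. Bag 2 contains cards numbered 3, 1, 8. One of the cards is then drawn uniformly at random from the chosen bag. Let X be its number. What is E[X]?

32/7

E[X | bag 1] = (4+11+1)/3 = 16/3.
E[X | bag 2] = (3+1+8)/3 = 4.
E[X] = (3/7)·(16/3) + (4/7)·(4) = 32/7.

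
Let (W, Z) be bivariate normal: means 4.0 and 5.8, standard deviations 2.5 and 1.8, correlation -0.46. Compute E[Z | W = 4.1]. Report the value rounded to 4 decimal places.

E[Z | W=x] = μ_Z + ρ(σ_Z/σ_W)(x − μ_W) for jointly normal variables.
E[Z | W=4.1] = 5.8 + (-0.46)·(1.8/2.5)·(4.1 − (4.0)) = 5.8 + (-0.3312)·(0.1) = 5.7669.

5.7669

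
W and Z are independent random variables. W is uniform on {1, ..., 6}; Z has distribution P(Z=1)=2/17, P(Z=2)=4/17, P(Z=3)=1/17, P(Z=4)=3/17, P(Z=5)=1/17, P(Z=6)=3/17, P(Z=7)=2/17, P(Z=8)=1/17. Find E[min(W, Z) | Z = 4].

P(Z = 4) = 3/17.
Summing min(W,Z)·P(x,y) over outcomes with Z = 4 gives 9/17.
E[min(W, Z) | Z = 4] = (9/17) / (3/17) = 3.

3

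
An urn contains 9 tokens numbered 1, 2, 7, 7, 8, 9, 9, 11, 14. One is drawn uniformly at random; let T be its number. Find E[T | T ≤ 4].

3/2

P(T ≤ 4) = 2/9.
Σ over the event: 1·1/9 + 2·1/9 = 1/3.
E[T | T ≤ 4] = (1/3) / (2/9) = 3/2.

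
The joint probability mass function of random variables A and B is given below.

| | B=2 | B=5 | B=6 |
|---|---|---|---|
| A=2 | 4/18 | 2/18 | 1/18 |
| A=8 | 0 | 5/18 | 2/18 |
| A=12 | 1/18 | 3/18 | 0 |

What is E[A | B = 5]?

P(B = 5) = 5/9.
Σ A·P over the event = 2·(2/18) + 8·(5/18) + 12·(3/18) = 40/9.
E[A | B = 5] = (40/9) / (5/9) = 8.

8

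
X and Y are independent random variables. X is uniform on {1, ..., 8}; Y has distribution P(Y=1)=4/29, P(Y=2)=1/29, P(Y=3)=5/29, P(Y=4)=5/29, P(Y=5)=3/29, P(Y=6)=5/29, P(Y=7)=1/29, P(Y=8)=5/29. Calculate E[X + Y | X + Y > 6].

931/90

P(X + Y > 6) = 45/58.
Summing (X+Y)·P(x,y) over outcomes with X + Y > 6 gives 931/116.
E[X + Y | X + Y > 6] = (931/116) / (45/58) = 931/90.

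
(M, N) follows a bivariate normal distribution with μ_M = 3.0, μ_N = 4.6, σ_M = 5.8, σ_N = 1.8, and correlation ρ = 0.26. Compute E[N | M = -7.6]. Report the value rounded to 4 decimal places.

The regression of N on M has slope ρ·σ_N/σ_M and passes through (μ_M, μ_N).
E[N | M=-7.6] = 4.6 + (0.26)·(1.8/5.8)·(-7.6 − (3.0)) = 4.6 + (0.08069)·(-10.6) = 3.7447.

3.7447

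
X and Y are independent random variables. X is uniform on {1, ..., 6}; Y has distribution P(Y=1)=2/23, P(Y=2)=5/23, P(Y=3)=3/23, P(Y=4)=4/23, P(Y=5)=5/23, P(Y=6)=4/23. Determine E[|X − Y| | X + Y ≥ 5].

246/119

P(X + Y ≥ 5) = 119/138.
Summing |X−Y|·P(x,y) over outcomes with X + Y ≥ 5 gives 41/23.
E[|X − Y| | X + Y ≥ 5] = (41/23) / (119/138) = 246/119.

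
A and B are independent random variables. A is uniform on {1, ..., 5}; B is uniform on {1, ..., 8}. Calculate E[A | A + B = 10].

7/2

Outcomes with A + B = 10: (2,8), (3,7), (4,6), (5,5), each with probability 1/40.
E[A | A + B = 10] = (2 + 3 + 4 + 5) / 4 = 7/2.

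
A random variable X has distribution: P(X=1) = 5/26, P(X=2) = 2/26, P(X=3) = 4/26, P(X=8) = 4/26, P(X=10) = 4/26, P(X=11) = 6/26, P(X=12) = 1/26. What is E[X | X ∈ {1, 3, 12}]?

P(X ∈ {1, 3, 12}) = 5/13.
Σ over the event: 1·5/26 + 3·2/13 + 12·1/26 = 29/26.
E[X | X ∈ {1, 3, 12}] = (29/26) / (5/13) = 29/10.

29/10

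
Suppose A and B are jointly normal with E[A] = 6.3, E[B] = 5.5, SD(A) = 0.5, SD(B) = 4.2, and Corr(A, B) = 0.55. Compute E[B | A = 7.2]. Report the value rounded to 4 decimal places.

For a bivariate normal, E[B | A=x] = μ_B + ρ·(σ_B/σ_A)·(x − μ_A).
E[B | A=7.2] = 5.5 + (0.55)·(4.2/0.5)·(7.2 − (6.3)) = 5.5 + (4.62)·(0.9) = 9.6580.

9.6580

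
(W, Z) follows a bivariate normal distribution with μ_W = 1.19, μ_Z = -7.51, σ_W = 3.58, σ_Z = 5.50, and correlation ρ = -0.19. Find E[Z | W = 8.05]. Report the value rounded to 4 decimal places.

-9.5124

The regression of Z on W has slope ρ·σ_Z/σ_W and passes through (μ_W, μ_Z).
E[Z | W=8.05] = -7.51 + (-0.19)·(5.50/3.58)·(8.05 − (1.19)) = -7.51 + (-0.2919)·(6.86) = -9.5124.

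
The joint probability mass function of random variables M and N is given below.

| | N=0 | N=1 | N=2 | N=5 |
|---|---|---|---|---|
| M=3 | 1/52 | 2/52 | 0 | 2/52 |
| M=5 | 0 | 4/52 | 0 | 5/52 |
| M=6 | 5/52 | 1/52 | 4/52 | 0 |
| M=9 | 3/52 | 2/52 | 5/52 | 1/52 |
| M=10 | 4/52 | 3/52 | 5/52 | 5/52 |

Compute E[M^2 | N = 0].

P(N = 0) = 1/4.
Σ M^2·P over the event = 9·(1/52) + 36·(5/52) + 81·(3/52) + 100·(4/52) = 16.
E[M^2 | N = 0] = (16) / (1/4) = 64.

64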